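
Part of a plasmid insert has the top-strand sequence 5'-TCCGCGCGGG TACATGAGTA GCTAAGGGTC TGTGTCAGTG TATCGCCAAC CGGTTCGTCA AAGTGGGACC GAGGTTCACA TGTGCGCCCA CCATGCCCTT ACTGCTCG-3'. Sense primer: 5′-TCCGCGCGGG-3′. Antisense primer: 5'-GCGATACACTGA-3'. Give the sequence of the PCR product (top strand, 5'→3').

5'-TCCGCGCGGGTACATGAGTAGCTAAGGGTCTGTGTCAGTGTATCGC-3'

The forward primer matches the template at positions 1–10.
Taking the reverse complement of GCGATACACTGA gives TCAGTGTATCGC, found at positions 35–46 on the template; the primer anneals here to the top strand with its 3' end pointing upstream.
The product is the template from position 1 through 46 (46 bp).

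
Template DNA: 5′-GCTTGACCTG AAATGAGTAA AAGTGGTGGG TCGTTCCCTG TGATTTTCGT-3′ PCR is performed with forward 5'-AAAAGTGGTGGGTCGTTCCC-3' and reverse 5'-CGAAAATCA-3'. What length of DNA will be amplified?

Scanning the template, AAAAGTGGTGGGTCGTTCCC occurs at positions 19–38; this primer anneals to the bottom strand there with its 3' end pointing downstream.
Taking the reverse complement of CGAAAATCA gives TGATTTTCG, found at positions 41–49 on the template; the primer anneals here to the top strand with its 3' end pointing upstream.
Product length = (reverse-primer end) − (forward-primer start) + 1 = 49 − 19 + 1 = 31 bp.

31 bp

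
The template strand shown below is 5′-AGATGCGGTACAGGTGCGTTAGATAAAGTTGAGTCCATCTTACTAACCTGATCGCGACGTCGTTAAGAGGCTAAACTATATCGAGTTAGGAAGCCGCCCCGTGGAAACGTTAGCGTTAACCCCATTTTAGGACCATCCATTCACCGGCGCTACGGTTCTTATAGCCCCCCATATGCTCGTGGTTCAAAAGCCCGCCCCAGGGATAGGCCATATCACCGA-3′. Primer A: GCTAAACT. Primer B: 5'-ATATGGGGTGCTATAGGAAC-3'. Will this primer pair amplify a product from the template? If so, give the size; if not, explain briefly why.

Primer B (ATATGGGGTGCTATAGGAAC) does not match the top strand, and its reverse complement GTTCCTATAGCACCCCATAT does not match either.
With no annealing site for primer B, no amplification occurs.

No product — primer B has no binding site in the template.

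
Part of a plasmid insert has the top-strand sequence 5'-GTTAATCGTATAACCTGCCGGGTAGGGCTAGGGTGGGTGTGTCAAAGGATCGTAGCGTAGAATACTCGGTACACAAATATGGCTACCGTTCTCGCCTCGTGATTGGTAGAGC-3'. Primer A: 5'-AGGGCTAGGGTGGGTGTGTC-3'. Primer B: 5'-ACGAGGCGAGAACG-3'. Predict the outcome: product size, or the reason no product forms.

Yes — a 77 bp product.

Primer A (AGGGCTAGGGTGGGTGTGTC) matches the top strand at positions 24–43; it acts as a forward primer.
Primer B's reverse complement is CGTTCTCGCCTCGT, matching the top strand at positions 87–100; it acts as a reverse primer.
The 3' ends face each other across positions 24–100, giving a 77 bp product.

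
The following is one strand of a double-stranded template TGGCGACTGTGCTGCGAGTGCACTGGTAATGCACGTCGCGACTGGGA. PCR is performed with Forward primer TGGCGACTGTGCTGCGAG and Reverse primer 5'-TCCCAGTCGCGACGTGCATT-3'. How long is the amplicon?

Scanning the template, TGGCGACTGTGCTGCGAG occurs at positions 1–18; this primer anneals to the bottom strand there with its 3' end pointing downstream.
The reverse primer's reverse complement is AATGCACGTCGCGACTGGGA, which matches the template at positions 28–47.
Amplicon spans positions 1–47: 47 bp.

47 bp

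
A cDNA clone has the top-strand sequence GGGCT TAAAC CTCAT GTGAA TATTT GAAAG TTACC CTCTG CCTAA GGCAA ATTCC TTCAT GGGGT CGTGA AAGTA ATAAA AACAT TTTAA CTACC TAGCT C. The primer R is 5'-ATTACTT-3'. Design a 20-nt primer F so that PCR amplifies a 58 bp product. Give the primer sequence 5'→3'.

5'-ATATTTGAAAGTTACCCTCT-3'

The reverse primer's reverse complement AAGTAAT matches the template at positions 71–77, so the product ends at position 77.
A 58 bp product then starts at position 77 − 58 + 1 = 20.
The forward primer is identical to the top strand there: ATATTTGAAAGTTACCCTCT.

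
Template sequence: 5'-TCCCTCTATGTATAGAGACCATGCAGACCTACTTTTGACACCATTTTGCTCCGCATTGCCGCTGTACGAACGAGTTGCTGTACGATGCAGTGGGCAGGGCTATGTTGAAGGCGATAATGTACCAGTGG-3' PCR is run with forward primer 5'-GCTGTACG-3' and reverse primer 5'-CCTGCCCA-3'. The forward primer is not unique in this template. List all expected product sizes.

The forward primer GCTGTACG matches the top strand at positions 61–68, 77–84.
The reverse primer's reverse complement is TGGGCAGG, matching at positions 91–98.
Each forward site pairs with the reverse site to give a product ending at position 98: sizes 38, 22 bp.

38 bp, 22 bp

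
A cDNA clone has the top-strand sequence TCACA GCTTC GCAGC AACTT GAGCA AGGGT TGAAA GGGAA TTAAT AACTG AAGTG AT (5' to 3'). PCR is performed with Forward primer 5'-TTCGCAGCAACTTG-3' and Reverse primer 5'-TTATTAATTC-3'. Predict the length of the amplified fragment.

40 bp

Forward primer TTCGCAGCAACTTG is found on the top strand at positions 8–21.
Taking the reverse complement of TTATTAATTC gives GAATTAATAA, found at positions 38–47 on the template; the primer anneals here to the top strand with its 3' end pointing upstream.
The product runs from position 8 to position 47, so its length is 47 − 8 + 1 = 40 bp.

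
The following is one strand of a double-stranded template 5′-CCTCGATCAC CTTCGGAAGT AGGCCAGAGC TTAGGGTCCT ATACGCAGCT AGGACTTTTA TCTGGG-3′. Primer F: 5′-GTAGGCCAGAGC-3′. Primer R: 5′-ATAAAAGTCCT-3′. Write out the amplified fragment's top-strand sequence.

5'-GTAGGCCAGAGCTTAGGGTCCTATACGCAGCTAGGACTTTTAT-3'

Scanning the template, GTAGGCCAGAGC occurs at positions 19–30; this primer anneals to the bottom strand there with its 3' end pointing downstream.
Taking the reverse complement of ATAAAAGTCCT gives AGGACTTTTAT, found at positions 51–61 on the template; the primer anneals here to the top strand with its 3' end pointing upstream.
The product is the template from position 19 through 61 (43 bp).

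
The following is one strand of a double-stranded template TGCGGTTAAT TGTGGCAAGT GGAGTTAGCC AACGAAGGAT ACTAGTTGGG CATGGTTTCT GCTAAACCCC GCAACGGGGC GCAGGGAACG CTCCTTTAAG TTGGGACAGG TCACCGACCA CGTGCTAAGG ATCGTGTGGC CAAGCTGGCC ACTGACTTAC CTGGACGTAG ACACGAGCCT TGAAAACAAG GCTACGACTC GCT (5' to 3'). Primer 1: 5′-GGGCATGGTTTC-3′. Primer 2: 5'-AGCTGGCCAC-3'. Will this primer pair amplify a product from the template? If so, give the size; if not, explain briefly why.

No product — both primers anneal to the same strand and extend in the same direction.

Primer 1 (GGGCATGGTTTC) matches the top strand at positions 48–59 (3' end points downstream).
Primer 2 (AGCTGGCCAC) also matches the top strand directly, at positions 143–152 — its reverse complement GTGGCCAGCT is not present.
Both primers anneal to the bottom strand with 3' ends pointing the same way, so neither can prime synthesis back toward the other.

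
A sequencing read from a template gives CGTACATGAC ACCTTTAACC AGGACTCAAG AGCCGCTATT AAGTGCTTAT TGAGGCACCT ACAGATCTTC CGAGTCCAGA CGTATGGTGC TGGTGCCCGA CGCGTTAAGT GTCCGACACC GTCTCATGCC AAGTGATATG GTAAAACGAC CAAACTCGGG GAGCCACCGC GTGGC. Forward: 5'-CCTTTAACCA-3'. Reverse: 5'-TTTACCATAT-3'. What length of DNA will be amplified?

Forward primer CCTTTAACCA is found on the top strand at positions 12–21.
The reverse primer's reverse complement is ATATGGTAAA, which matches the template at positions 136–145.
Product length = (reverse-primer end) − (forward-primer start) + 1 = 145 − 12 + 1 = 134 bp.

134 bp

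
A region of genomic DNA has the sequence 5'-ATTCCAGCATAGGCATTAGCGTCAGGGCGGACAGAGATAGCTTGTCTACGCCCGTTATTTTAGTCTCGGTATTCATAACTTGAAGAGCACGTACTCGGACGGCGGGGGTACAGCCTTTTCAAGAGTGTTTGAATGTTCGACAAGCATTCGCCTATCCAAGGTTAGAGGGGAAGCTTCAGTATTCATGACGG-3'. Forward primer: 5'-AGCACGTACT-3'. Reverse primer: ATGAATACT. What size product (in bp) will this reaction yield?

101 bp

Forward primer AGCACGTACT is found on the top strand at positions 86–95.
Taking the reverse complement of ATGAATACT gives AGTATTCAT, found at positions 178–186 on the template; the primer anneals here to the top strand with its 3' end pointing upstream.
Product length = (reverse-primer end) − (forward-primer start) + 1 = 186 − 86 + 1 = 101 bp.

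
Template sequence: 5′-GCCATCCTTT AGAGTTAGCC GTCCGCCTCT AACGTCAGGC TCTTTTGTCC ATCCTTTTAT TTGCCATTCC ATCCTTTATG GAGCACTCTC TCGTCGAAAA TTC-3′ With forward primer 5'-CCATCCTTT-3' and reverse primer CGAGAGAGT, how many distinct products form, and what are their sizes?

The forward primer CCATCCTTT matches the top strand at positions 2–10, 49–57, 69–77.
The reverse primer's reverse complement is ACTCTCTCG, matching at positions 85–93.
Each forward site pairs with the reverse site to give a product ending at position 93: sizes 92, 45, 25 bp.

Three products: 92 bp, 45 bp, 25 bp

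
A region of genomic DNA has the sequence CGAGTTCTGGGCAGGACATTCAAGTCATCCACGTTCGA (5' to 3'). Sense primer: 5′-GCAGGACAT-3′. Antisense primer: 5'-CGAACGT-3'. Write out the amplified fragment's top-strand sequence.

5'-GCAGGACATTCAAGTCATCCACGTTCG-3'

Forward primer GCAGGACAT is found on the top strand at positions 11–19.
Reverse complement of the reverse primer: ACGTTCG. This occurs on the top strand at positions 31–37.
The product is the template from position 11 through 37 (27 bp).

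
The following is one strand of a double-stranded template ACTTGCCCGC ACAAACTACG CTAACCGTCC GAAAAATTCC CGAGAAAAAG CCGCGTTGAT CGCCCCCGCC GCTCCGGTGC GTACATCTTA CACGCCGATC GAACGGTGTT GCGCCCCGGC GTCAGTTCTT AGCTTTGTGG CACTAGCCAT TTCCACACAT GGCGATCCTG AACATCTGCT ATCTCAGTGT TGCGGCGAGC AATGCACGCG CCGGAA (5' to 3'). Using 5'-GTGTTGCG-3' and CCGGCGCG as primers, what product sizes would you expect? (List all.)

109 bp, 28 bp

The forward primer GTGTTGCG matches the top strand at positions 106–113, 187–194.
The reverse primer's reverse complement is CGCGCCGG, matching at positions 207–214.
Each forward site pairs with the reverse site to give a product ending at position 214: sizes 109, 28 bp.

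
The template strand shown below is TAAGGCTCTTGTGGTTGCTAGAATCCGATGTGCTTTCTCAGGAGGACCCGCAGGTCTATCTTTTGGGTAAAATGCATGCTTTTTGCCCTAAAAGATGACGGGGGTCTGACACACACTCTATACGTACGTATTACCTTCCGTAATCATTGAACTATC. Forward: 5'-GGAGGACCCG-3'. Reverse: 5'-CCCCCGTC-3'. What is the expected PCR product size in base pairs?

Forward primer GGAGGACCCG is found on the top strand at positions 41–50.
The reverse primer's reverse complement is GACGGGGG, which matches the template at positions 97–104.
The product runs from position 41 to position 104, so its length is 104 − 41 + 1 = 64 bp.

64 bp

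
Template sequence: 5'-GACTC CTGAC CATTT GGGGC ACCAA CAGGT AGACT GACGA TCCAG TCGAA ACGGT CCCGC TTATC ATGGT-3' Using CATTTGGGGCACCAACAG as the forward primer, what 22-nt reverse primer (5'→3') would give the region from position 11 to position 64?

The product's 3' end on the top strand is position 64.
The reverse primer anneals to the top strand over positions 43–64, i.e. to CAGTCGAAACGGTCCCGCTTAT.
Its sequence written 5'→3' is the reverse complement: ATAAGCGGGACCGTTTCGACTG.

5'-ATAAGCGGGACCGTTTCGACTG-3'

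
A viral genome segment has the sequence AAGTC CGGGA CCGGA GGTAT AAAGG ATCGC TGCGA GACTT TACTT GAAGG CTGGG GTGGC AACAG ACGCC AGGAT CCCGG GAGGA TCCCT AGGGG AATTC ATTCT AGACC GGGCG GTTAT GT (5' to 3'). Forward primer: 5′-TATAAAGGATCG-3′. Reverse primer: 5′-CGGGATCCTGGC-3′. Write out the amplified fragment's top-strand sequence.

5'-TATAAAGGATCGCTGCGAGACTTTACTTGAAGGCTGGGGTGGCAACAGACGCCAGGATCCCG-3'

Forward primer TATAAAGGATCG is found on the top strand at positions 18–29.
Taking the reverse complement of CGGGATCCTGGC gives GCCAGGATCCCG, found at positions 68–79 on the template; the primer anneals here to the top strand with its 3' end pointing upstream.
The product is the template from position 18 through 79 (62 bp).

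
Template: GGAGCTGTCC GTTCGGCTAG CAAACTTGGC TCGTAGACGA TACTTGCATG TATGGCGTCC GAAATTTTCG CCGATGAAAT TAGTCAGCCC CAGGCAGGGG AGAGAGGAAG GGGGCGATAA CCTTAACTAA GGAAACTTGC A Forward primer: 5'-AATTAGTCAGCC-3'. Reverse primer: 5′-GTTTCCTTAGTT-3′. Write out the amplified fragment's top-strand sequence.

5'-AATTAGTCAGCCCCAGGCAGGGGAGAGAGGAAGGGGGCGATAACCTTAACTAAGGAAAC-3'

The forward primer matches the template at positions 78–89.
The reverse primer's reverse complement is AACTAAGGAAAC, which matches the template at positions 125–136.
The product is the template from position 78 through 136 (59 bp).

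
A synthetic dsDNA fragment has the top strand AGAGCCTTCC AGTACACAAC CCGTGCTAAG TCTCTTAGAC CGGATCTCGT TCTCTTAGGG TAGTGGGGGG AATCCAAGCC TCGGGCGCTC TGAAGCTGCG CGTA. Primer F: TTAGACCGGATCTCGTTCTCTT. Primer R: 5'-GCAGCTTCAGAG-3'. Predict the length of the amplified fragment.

Forward primer TTAGACCGGATCTCGTTCTCTT is found on the top strand at positions 35–56.
Taking the reverse complement of GCAGCTTCAGAG gives CTCTGAAGCTGC, found at positions 88–99 on the template; the primer anneals here to the top strand with its 3' end pointing upstream.
Product length = (reverse-primer end) − (forward-primer start) + 1 = 99 − 35 + 1 = 65 bp.

65 bp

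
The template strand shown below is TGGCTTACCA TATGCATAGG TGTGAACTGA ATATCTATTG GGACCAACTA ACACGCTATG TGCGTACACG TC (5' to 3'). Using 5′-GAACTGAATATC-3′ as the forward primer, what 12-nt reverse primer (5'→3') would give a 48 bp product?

5'-ACGTGTACGCAC-3'

The forward primer binds at positions 24–35, so a 48 bp product ends at position 24 + 48 − 1 = 71.
The reverse primer anneals to the top strand over positions 60–71, i.e. to GTGCGTACACGT.
Its sequence written 5'→3' is the reverse complement: ACGTGTACGCAC.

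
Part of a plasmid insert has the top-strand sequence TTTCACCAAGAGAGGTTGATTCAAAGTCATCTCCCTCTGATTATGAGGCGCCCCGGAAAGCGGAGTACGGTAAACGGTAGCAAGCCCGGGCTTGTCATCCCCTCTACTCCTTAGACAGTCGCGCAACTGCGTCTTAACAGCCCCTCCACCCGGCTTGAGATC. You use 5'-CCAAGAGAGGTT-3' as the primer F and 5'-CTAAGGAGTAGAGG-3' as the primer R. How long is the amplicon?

109 bp

Scanning the template, CCAAGAGAGGTT occurs at positions 6–17; this primer anneals to the bottom strand there with its 3' end pointing downstream.
Reverse complement of the reverse primer: CCTCTACTCCTTAG. This occurs on the top strand at positions 101–114.
Product length = (reverse-primer end) − (forward-primer start) + 1 = 114 − 6 + 1 = 109 bp.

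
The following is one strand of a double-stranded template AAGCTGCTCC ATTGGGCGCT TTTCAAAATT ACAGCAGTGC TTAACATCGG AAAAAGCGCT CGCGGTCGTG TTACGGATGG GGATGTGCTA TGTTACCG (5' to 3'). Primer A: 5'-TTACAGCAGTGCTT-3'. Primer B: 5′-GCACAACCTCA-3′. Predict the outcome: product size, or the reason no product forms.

No product — primer B has no binding site in the template.

Primer B (GCACAACCTCA) does not match the top strand, and its reverse complement TGAGGTTGTGC does not match either.
With no annealing site for primer B, no amplification occurs.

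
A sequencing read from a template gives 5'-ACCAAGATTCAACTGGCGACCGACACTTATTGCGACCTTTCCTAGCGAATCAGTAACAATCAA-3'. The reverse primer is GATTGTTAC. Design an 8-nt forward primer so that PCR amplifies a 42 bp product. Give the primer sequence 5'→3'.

The reverse primer's reverse complement GTAACAATC matches the template at positions 53–61, so the product ends at position 61.
A 42 bp product then starts at position 61 − 42 + 1 = 20.
The forward primer is identical to the top strand there: CCGACACT.

5'-CCGACACT-3'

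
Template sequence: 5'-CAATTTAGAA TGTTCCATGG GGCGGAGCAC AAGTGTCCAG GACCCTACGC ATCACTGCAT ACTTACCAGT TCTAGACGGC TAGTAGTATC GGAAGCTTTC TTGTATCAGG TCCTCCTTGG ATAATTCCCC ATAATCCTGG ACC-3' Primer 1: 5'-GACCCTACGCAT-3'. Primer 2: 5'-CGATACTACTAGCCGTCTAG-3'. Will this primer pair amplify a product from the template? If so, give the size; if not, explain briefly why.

Primer 1 (GACCCTACGCAT) matches the top strand at positions 41–52; it acts as a forward primer.
Primer 2's reverse complement is CTAGACGGCTAGTAGTATCG, matching the top strand at positions 72–91; it acts as a reverse primer.
The 3' ends face each other across positions 41–91, giving a 51 bp product.

Yes — a 51 bp product.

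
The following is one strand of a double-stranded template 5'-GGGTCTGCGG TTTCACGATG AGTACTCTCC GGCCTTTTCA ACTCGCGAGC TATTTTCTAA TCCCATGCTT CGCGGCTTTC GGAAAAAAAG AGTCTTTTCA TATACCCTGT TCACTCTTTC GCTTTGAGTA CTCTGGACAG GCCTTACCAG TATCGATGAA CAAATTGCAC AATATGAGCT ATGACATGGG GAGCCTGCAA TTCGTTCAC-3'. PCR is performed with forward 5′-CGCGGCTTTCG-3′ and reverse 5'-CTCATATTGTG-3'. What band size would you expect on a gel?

108 bp

Scanning the template, CGCGGCTTTCG occurs at positions 71–81; this primer anneals to the bottom strand there with its 3' end pointing downstream.
The reverse primer's reverse complement is CACAATATGAG, which matches the template at positions 168–178.
Amplicon spans positions 71–178: 108 bp.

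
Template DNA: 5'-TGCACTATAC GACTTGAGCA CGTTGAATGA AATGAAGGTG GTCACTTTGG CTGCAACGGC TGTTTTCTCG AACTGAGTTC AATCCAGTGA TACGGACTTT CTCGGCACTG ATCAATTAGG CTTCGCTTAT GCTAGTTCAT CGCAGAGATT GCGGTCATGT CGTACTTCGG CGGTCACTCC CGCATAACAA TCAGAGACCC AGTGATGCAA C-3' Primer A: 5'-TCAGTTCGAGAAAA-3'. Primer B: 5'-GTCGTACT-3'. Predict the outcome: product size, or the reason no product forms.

No product — the primers' 3' ends point away from each other.

Primer A (TCAGTTCGAGAAAA) has reverse complement TTTTCTCGAACTGA, which matches the top strand at positions 63–76; primer A anneals to the top strand there with its 3' end pointing upstream toward position 63.
Primer B (GTCGTACT) matches the top strand directly at positions 159–166; it anneals to the bottom strand with its 3' end pointing downstream toward position 166.
The 3' ends diverge (primer A extends toward position 1, primer B toward position 211), so the primers never converge on a shared product.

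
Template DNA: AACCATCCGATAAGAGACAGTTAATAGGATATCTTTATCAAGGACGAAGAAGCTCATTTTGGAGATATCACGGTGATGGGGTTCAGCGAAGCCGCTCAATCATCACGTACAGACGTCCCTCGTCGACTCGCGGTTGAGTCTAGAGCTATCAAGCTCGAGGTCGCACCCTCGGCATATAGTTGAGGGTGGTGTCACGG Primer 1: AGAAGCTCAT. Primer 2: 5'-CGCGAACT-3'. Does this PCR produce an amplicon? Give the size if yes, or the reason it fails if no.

Primer 2 (CGCGAACT) does not match the top strand, and its reverse complement AGTTCGCG does not match either.
With no annealing site for primer 2, no amplification occurs.

No product — primer 2 has no binding site in the template.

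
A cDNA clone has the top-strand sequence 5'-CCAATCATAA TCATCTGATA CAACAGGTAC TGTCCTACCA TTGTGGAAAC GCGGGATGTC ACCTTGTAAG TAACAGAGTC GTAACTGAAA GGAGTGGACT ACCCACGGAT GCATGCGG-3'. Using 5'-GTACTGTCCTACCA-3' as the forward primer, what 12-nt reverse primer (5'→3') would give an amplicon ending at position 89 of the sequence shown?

The forward primer binds at positions 27–40; the product's 3' end on the top strand is position 89.
The reverse primer anneals to the top strand over positions 78–89, i.e. to GTCGTAACTGAA.
Its sequence written 5'→3' is the reverse complement: TTCAGTTACGAC.

5'-TTCAGTTACGAC-3'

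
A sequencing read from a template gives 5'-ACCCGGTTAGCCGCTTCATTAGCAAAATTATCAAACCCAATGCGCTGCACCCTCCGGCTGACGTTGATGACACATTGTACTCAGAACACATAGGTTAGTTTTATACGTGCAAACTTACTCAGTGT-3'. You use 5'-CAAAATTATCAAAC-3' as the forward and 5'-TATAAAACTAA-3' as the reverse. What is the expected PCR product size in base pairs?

83 bp

Forward primer CAAAATTATCAAAC is found on the top strand at positions 23–36.
The reverse primer's reverse complement is TTAGTTTTATA, which matches the template at positions 95–105.
The product runs from position 23 to position 105, so its length is 105 − 23 + 1 = 83 bp.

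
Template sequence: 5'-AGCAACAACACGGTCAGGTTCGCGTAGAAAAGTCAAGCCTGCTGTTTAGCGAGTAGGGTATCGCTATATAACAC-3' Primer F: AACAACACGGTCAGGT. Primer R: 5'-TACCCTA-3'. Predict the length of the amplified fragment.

The forward primer matches the template at positions 4–19.
Reverse complement of the reverse primer: TAGGGTA. This occurs on the top strand at positions 54–60.
Product length = (reverse-primer end) − (forward-primer start) + 1 = 60 − 4 + 1 = 57 bp.

57 bp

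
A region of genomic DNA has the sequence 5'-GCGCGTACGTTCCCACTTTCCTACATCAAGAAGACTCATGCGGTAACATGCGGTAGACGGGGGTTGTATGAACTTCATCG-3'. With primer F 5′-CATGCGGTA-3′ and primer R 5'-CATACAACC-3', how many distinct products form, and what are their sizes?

Two products: 34 bp, 24 bp

The forward primer CATGCGGTA matches the top strand at positions 37–45, 47–55.
The reverse primer's reverse complement is GGTTGTATG, matching at positions 62–70.
Each forward site pairs with the reverse site to give a product ending at position 70: sizes 34, 24 bp.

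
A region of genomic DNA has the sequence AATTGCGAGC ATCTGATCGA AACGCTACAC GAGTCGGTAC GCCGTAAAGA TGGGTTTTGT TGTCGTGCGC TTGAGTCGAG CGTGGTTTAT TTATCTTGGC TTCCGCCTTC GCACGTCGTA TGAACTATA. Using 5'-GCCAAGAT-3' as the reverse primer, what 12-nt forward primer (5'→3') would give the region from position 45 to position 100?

The reverse primer's reverse complement ATCTTGGC matches the template at positions 93–100; the product starts at position 45.
The forward primer is identical to the top strand over positions 45–56: TAAAGATGGGTT.

5'-TAAAGATGGGTT-3'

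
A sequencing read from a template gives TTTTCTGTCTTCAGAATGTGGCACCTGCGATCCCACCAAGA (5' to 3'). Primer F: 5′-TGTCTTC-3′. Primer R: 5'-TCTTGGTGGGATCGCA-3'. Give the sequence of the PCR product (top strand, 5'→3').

5'-TGTCTTCAGAATGTGGCACCTGCGATCCCACCAAGA-3'

The forward primer matches the template at positions 6–12.
Reverse complement of the reverse primer: TGCGATCCCACCAAGA. This occurs on the top strand at positions 26–41.
The product is the template from position 6 through 41 (36 bp).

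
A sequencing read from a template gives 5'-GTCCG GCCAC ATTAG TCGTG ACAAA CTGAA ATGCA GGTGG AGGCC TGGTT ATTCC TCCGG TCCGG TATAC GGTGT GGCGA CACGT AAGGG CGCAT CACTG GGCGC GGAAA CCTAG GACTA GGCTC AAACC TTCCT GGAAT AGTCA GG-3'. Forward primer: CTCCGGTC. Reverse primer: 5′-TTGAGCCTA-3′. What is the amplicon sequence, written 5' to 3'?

5'-CTCCGGTCCGGTATACGGTGTGGCGACACGTAAGGGCGCATCACTGGGCGCGGAAACCTAGGACTAGGCTCAA-3'

Scanning the template, CTCCGGTC occurs at positions 55–62; this primer anneals to the bottom strand there with its 3' end pointing downstream.
Reverse complement of the reverse primer: TAGGCTCAA. This occurs on the top strand at positions 119–127.
The product is the template from position 55 through 127 (73 bp).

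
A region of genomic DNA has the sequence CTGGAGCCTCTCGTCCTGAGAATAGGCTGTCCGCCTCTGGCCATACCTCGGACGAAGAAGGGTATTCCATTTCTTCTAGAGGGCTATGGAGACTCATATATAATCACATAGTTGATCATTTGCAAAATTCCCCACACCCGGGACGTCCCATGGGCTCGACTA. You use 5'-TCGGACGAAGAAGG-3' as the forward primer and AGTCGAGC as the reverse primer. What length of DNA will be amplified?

114 bp

Forward primer TCGGACGAAGAAGG is found on the top strand at positions 48–61.
Reverse complement of the reverse primer: GCTCGACT. This occurs on the top strand at positions 154–161.
Product length = (reverse-primer end) − (forward-primer start) + 1 = 161 − 48 + 1 = 114 bp.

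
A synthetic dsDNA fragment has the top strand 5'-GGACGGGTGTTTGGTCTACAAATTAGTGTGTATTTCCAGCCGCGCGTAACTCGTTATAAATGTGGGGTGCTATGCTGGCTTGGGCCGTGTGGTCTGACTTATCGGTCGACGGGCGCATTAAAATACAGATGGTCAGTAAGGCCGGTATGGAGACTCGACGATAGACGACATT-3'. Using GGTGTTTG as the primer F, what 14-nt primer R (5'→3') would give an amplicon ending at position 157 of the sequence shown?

5'-CGAGTCTCCATACC-3'

The forward primer binds at positions 6–13; the product's 3' end on the top strand is position 157.
The reverse primer anneals to the top strand over positions 144–157, i.e. to GGTATGGAGACTCG.
Its sequence written 5'→3' is the reverse complement: CGAGTCTCCATACC.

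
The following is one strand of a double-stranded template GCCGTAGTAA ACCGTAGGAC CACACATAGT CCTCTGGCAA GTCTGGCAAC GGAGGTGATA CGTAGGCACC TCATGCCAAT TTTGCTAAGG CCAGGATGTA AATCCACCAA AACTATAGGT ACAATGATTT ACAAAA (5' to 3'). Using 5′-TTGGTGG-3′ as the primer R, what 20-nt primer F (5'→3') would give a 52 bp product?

5'-TACGTAGGCACCTCATGCCA-3'

The reverse primer's reverse complement CCACCAA matches the template at positions 104–110, so the product ends at position 110.
A 52 bp product then starts at position 110 − 52 + 1 = 59.
The forward primer is identical to the top strand there: TACGTAGGCACCTCATGCCA.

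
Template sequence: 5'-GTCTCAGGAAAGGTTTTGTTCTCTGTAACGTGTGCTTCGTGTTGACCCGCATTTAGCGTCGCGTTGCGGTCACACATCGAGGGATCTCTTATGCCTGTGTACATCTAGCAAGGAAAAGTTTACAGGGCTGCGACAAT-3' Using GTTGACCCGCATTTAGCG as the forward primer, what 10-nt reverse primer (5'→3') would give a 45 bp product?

5'-ATCCCTCGAT-3'

The forward primer binds at positions 41–58, so a 45 bp product ends at position 41 + 45 − 1 = 85.
The reverse primer anneals to the top strand over positions 76–85, i.e. to ATCGAGGGAT.
Its sequence written 5'→3' is the reverse complement: ATCCCTCGAT.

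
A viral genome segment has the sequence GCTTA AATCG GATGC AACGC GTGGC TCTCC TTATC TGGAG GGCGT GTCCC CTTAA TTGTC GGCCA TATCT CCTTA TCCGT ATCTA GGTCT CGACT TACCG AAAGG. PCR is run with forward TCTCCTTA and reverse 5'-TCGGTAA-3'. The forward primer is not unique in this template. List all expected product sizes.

The forward primer TCTCCTTA matches the top strand at positions 26–33, 68–75.
The reverse primer's reverse complement is TTACCGA, matching at positions 95–101.
Each forward site pairs with the reverse site to give a product ending at position 101: sizes 76, 34 bp.

76 bp, 34 bp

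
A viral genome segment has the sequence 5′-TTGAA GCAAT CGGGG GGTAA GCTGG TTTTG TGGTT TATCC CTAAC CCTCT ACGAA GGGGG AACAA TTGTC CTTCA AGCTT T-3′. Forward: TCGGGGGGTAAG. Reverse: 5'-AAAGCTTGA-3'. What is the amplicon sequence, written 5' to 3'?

5'-TCGGGGGGTAAGCTGGTTTTGTGGTTTATCCCTAACCCTCTACGAAGGGGGAACAATTGTCCTTCAAGCTTT-3'

Forward primer TCGGGGGGTAAG is found on the top strand at positions 10–21.
The reverse primer's reverse complement is TCAAGCTTT, which matches the template at positions 73–81.
The product is the template from position 10 through 81 (72 bp).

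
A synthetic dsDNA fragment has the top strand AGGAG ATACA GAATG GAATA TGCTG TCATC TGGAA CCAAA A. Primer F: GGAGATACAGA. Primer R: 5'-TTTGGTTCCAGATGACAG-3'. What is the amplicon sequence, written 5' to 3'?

5'-GGAGATACAGAATGGAATATGCTGTCATCTGGAACCAAA-3'

Forward primer GGAGATACAGA is found on the top strand at positions 2–12.
Reverse complement of the reverse primer: CTGTCATCTGGAACCAAA. This occurs on the top strand at positions 23–40.
The product is the template from position 2 through 40 (39 bp).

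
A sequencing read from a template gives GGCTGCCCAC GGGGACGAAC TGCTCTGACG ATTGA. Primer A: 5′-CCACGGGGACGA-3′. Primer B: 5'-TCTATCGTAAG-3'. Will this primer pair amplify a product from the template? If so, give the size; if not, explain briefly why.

Primer B (TCTATCGTAAG) does not match the top strand, and its reverse complement CTTACGATAGA does not match either.
With no annealing site for primer B, no amplification occurs.

No product — primer B has no binding site in the template.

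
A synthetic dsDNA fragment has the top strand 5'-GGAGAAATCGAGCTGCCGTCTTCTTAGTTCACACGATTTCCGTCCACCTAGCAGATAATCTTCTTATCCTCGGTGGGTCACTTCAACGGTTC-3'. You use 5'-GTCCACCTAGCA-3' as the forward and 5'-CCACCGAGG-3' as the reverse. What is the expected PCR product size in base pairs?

Scanning the template, GTCCACCTAGCA occurs at positions 42–53; this primer anneals to the bottom strand there with its 3' end pointing downstream.
The reverse primer's reverse complement is CCTCGGTGG, which matches the template at positions 68–76.
Product length = (reverse-primer end) − (forward-primer start) + 1 = 76 − 42 + 1 = 35 bp.

35 bp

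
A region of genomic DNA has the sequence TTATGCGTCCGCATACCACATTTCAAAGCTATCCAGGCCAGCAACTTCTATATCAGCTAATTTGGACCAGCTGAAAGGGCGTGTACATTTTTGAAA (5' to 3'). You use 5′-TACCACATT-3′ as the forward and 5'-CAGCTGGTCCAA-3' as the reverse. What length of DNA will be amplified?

The forward primer matches the template at positions 14–22.
Reverse complement of the reverse primer: TTGGACCAGCTG. This occurs on the top strand at positions 62–73.
Product length = (reverse-primer end) − (forward-primer start) + 1 = 73 − 14 + 1 = 60 bp.

60 bp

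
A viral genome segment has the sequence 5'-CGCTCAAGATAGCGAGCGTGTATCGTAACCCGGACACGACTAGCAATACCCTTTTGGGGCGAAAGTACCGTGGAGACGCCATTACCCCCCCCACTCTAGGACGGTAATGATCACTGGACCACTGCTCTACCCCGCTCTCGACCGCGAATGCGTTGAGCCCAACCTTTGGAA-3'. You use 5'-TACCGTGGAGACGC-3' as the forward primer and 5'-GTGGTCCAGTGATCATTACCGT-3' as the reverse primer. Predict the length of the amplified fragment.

The forward primer matches the template at positions 66–79.
The reverse primer's reverse complement is ACGGTAATGATCACTGGACCAC, which matches the template at positions 101–122.
Product length = (reverse-primer end) − (forward-primer start) + 1 = 122 − 66 + 1 = 57 bp.

57 bp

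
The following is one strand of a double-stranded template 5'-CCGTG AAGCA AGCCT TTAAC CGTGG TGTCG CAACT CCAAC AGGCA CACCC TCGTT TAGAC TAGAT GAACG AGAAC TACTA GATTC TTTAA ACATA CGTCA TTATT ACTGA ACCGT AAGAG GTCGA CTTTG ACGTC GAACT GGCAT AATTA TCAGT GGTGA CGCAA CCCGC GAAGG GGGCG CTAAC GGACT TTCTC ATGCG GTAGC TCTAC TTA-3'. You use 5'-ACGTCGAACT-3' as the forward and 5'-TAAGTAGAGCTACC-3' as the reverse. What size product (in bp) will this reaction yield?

Scanning the template, ACGTCGAACT occurs at positions 131–140; this primer anneals to the bottom strand there with its 3' end pointing downstream.
Reverse complement of the reverse primer: GGTAGCTCTACTTA. This occurs on the top strand at positions 200–213.
The product runs from position 131 to position 213, so its length is 213 − 131 + 1 = 83 bp.

83 bp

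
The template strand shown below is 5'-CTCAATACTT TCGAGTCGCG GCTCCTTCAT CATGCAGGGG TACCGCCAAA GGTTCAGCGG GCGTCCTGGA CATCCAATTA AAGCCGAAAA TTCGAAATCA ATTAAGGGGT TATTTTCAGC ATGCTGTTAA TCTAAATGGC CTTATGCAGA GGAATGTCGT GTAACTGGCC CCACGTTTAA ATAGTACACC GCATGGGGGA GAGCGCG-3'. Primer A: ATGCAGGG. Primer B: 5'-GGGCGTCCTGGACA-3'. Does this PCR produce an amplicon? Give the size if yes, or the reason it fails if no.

Primer A (ATGCAGGG) matches the top strand at positions 32–39 (3' end points downstream).
Primer B (GGGCGTCCTGGACA) also matches the top strand directly, at positions 59–72 — its reverse complement TGTCCAGGACGCCC is not present.
Both primers anneal to the bottom strand with 3' ends pointing the same way, so neither can prime synthesis back toward the other.

No product — both primers anneal to the same strand and extend in the same direction.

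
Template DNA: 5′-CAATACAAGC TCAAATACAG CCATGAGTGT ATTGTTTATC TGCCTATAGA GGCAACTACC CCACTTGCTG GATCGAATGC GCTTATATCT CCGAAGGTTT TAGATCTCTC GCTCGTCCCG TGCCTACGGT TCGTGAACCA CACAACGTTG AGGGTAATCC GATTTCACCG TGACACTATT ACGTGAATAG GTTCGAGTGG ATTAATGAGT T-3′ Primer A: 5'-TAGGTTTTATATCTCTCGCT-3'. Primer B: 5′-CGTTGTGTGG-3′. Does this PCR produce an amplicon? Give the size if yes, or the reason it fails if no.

No product — primer A has no binding site in the template.

Primer A (TAGGTTTTATATCTCTCGCT) does not match the top strand, and its reverse complement AGCGAGAGATATAAAACCTA does not match either.
With no annealing site for primer A, no amplification occurs.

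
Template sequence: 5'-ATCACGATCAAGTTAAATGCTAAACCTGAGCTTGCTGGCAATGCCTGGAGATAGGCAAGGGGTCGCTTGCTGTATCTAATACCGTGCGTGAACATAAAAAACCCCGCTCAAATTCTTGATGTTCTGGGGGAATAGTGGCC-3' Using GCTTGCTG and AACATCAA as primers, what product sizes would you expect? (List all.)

94 bp, 59 bp

The forward primer GCTTGCTG matches the top strand at positions 30–37, 65–72.
The reverse primer's reverse complement is TTGATGTT, matching at positions 116–123.
Each forward site pairs with the reverse site to give a product ending at position 123: sizes 94, 59 bp.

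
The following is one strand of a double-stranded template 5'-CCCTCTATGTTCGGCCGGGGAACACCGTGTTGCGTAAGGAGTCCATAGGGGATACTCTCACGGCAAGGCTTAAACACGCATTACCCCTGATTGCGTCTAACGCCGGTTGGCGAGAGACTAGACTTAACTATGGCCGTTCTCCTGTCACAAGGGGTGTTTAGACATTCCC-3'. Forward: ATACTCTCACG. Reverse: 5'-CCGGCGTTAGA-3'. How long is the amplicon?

The forward primer matches the template at positions 52–62.
Reverse complement of the reverse primer: TCTAACGCCGG. This occurs on the top strand at positions 96–106.
Product length = (reverse-primer end) − (forward-primer start) + 1 = 106 − 52 + 1 = 55 bp.

55 bp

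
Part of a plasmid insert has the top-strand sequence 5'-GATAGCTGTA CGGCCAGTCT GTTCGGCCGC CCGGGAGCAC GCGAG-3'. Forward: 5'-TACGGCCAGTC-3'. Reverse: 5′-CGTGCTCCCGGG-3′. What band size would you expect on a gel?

Scanning the template, TACGGCCAGTC occurs at positions 9–19; this primer anneals to the bottom strand there with its 3' end pointing downstream.
The reverse primer's reverse complement is CCCGGGAGCACG, which matches the template at positions 30–41.
Product length = (reverse-primer end) − (forward-primer start) + 1 = 41 − 9 + 1 = 33 bp.

33 bp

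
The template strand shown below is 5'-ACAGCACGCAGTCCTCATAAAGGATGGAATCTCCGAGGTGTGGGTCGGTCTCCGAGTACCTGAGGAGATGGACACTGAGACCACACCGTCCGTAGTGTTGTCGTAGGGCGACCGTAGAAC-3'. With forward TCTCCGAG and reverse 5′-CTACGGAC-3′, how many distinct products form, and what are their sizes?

Two products: 66 bp, 47 bp

The forward primer TCTCCGAG matches the top strand at positions 30–37, 49–56.
The reverse primer's reverse complement is GTCCGTAG, matching at positions 88–95.
Each forward site pairs with the reverse site to give a product ending at position 95: sizes 66, 47 bp.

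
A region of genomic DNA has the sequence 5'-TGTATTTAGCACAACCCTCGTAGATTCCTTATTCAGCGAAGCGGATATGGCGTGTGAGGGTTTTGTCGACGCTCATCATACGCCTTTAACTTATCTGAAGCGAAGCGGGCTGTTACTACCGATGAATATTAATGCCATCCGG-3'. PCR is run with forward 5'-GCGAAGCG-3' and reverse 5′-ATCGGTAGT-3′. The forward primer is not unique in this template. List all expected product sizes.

The forward primer GCGAAGCG matches the top strand at positions 36–43, 100–107.
The reverse primer's reverse complement is ACTACCGAT, matching at positions 115–123.
Each forward site pairs with the reverse site to give a product ending at position 123: sizes 88, 24 bp.

88 bp, 24 bp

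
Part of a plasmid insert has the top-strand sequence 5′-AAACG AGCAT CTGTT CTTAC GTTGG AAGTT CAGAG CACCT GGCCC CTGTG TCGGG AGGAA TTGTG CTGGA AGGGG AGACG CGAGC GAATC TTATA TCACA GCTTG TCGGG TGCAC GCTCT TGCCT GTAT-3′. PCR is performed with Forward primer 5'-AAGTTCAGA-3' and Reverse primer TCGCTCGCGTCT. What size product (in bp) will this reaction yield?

The forward primer matches the template at positions 26–34.
Reverse complement of the reverse primer: AGACGCGAGCGA. This occurs on the top strand at positions 76–87.
The product runs from position 26 to position 87, so its length is 87 − 26 + 1 = 62 bp.

62 bp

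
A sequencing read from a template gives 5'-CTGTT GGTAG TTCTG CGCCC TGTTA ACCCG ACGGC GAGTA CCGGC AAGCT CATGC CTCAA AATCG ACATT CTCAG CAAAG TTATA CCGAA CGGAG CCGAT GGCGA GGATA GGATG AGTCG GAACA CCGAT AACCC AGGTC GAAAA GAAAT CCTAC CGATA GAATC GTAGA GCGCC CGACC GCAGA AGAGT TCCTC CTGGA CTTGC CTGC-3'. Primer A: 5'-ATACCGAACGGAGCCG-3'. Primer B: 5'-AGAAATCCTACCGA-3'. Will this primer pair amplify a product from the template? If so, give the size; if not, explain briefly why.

No product — both primers anneal to the same strand and extend in the same direction.

Primer A (ATACCGAACGGAGCCG) matches the top strand at positions 83–98 (3' end points downstream).
Primer B (AGAAATCCTACCGA) also matches the top strand directly, at positions 145–158 — its reverse complement TCGGTAGGATTTCT is not present.
Both primers anneal to the bottom strand with 3' ends pointing the same way, so neither can prime synthesis back toward the other.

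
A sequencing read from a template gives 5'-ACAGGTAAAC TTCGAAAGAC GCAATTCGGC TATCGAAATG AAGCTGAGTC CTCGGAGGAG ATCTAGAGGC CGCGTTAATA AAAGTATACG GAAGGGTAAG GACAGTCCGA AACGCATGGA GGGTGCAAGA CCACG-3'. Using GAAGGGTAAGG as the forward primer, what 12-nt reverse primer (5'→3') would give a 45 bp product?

5'-CGTGGTCTTGCA-3'

The forward primer binds at positions 91–101, so a 45 bp product ends at position 91 + 45 − 1 = 135.
The reverse primer anneals to the top strand over positions 124–135, i.e. to TGCAAGACCACG.
Its sequence written 5'→3' is the reverse complement: CGTGGTCTTGCA.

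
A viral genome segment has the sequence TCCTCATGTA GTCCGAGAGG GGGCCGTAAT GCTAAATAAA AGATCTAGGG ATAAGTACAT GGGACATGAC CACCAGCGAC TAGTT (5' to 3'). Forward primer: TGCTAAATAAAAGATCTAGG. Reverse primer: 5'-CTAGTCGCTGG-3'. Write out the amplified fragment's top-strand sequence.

Scanning the template, TGCTAAATAAAAGATCTAGG occurs at positions 30–49; this primer anneals to the bottom strand there with its 3' end pointing downstream.
Taking the reverse complement of CTAGTCGCTGG gives CCAGCGACTAG, found at positions 73–83 on the template; the primer anneals here to the top strand with its 3' end pointing upstream.
The product is the template from position 30 through 83 (54 bp).

5'-TGCTAAATAAAAGATCTAGGGATAAGTACATGGGACATGACCACCAGCGACTAG-3'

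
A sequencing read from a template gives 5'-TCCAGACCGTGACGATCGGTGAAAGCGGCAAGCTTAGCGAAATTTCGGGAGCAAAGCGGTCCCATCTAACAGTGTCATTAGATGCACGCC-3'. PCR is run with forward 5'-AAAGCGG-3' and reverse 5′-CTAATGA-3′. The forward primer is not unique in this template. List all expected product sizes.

The forward primer AAAGCGG matches the top strand at positions 22–28, 53–59.
The reverse primer's reverse complement is TCATTAG, matching at positions 75–81.
Each forward site pairs with the reverse site to give a product ending at position 81: sizes 60, 29 bp.

60 bp, 29 bp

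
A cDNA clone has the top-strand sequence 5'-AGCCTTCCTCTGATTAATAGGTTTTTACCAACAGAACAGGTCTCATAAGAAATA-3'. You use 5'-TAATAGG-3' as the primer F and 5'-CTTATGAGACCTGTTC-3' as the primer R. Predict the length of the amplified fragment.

35 bp

Forward primer TAATAGG is found on the top strand at positions 15–21.
Reverse complement of the reverse primer: GAACAGGTCTCATAAG. This occurs on the top strand at positions 34–49.
The product runs from position 15 to position 49, so its length is 49 − 15 + 1 = 35 bp.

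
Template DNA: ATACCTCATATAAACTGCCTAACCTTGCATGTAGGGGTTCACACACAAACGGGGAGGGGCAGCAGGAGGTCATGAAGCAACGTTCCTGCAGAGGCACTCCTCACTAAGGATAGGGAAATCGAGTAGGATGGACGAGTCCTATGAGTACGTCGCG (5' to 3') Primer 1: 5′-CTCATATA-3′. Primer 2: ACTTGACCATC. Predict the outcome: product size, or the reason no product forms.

No product — primer 2 has no binding site in the template.

Primer 2 (ACTTGACCATC) does not match the top strand, and its reverse complement GATGGTCAAGT does not match either.
With no annealing site for primer 2, no amplification occurs.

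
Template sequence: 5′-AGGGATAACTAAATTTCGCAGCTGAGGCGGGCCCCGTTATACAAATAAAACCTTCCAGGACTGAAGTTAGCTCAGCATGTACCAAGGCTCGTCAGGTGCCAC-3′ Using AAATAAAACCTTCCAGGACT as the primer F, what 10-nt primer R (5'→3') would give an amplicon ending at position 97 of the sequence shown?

5'-ACCTGACGAG-3'

The forward primer binds at positions 43–62; the product's 3' end on the top strand is position 97.
The reverse primer anneals to the top strand over positions 88–97, i.e. to CTCGTCAGGT.
Its sequence written 5'→3' is the reverse complement: ACCTGACGAG.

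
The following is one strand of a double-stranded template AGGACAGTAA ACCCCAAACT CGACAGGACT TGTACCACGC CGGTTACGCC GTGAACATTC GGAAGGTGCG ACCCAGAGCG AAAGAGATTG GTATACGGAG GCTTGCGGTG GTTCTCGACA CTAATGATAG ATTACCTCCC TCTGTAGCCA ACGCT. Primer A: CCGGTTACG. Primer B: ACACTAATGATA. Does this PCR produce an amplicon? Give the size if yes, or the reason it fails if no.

No product — both primers anneal to the same strand and extend in the same direction.

Primer A (CCGGTTACG) matches the top strand at positions 40–48 (3' end points downstream).
Primer B (ACACTAATGATA) also matches the top strand directly, at positions 118–129 — its reverse complement TATCATTAGTGT is not present.
Both primers anneal to the bottom strand with 3' ends pointing the same way, so neither can prime synthesis back toward the other.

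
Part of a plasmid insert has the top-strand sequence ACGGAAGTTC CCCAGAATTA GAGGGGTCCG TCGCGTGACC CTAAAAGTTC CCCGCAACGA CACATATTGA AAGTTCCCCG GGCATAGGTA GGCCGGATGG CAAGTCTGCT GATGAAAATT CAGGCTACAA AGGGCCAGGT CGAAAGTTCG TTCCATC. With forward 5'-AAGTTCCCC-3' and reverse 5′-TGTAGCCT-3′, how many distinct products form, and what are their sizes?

The forward primer AAGTTCCCC matches the top strand at positions 5–13, 45–53, 71–79.
The reverse primer's reverse complement is AGGCTACA, matching at positions 122–129.
Each forward site pairs with the reverse site to give a product ending at position 129: sizes 125, 85, 59 bp.

Three products: 125 bp, 85 bp, 59 bp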